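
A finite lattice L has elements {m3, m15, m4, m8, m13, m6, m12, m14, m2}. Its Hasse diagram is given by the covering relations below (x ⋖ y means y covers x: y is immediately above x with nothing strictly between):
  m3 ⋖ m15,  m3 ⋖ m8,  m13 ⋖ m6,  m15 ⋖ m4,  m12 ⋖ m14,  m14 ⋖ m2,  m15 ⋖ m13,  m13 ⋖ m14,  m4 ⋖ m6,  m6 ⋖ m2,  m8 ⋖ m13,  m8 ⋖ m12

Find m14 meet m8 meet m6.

Common lower bounds of {m14, m8, m6}: m3, m8.
The greatest among these is m8.

m8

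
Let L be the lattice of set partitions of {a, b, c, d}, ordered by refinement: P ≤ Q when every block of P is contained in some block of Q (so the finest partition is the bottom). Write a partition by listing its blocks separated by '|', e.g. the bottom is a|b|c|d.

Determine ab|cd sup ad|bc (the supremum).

abcd

The join of ab|cd and ad|bc merges any blocks that overlap across the partitions, giving abcd.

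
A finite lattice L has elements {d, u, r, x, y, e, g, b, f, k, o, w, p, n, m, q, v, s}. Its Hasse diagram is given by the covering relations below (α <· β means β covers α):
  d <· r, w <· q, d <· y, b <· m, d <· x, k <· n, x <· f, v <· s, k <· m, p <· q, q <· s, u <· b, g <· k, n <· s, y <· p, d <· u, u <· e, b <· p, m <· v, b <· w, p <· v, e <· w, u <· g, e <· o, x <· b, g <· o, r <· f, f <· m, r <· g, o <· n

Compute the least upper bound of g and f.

m

Common upper bounds of {g, f}: m, s, v.
The least among these is m.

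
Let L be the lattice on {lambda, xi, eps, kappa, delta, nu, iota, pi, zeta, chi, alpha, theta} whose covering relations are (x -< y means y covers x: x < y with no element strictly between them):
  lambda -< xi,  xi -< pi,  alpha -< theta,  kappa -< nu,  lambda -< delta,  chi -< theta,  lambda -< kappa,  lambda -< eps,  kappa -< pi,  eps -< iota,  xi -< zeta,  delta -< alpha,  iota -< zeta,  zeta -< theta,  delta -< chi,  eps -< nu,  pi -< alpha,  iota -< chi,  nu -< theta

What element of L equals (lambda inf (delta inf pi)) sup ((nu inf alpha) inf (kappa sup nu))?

delta ∧ pi = lambda
lambda ∧ lambda = lambda
nu ∧ alpha = kappa
kappa ∨ nu = nu
kappa ∧ nu = kappa
lambda ∨ kappa = kappa

kappa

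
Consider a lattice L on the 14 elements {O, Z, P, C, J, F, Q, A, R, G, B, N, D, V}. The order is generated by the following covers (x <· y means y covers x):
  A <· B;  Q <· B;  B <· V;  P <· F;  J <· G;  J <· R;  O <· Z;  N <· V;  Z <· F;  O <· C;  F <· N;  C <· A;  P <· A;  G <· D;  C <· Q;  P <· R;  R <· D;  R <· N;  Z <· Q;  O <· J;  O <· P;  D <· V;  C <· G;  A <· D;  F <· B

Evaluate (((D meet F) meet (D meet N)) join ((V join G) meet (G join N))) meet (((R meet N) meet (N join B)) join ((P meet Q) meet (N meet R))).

D ∧ F = P
D ∧ N = R
P ∧ R = P
V ∨ G = V
G ∨ N = V
V ∧ V = V
P ∨ V = V
R ∧ N = R
N ∨ B = V
R ∧ V = R
P ∧ Q = O
N ∧ R = R
O ∧ R = O
R ∨ O = R
V ∧ R = R

R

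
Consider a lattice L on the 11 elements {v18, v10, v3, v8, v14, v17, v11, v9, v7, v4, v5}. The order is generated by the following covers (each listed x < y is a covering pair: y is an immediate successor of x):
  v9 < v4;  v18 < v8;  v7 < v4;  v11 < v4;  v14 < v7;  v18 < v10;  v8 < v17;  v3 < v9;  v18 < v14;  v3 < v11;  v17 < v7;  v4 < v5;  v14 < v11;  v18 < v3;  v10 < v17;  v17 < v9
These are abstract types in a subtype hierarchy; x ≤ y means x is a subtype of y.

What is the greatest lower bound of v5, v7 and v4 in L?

Common lower bounds of {v5, v7, v4}: v10, v14, v17, v18, v7, v8.
The greatest among these is v7.

v7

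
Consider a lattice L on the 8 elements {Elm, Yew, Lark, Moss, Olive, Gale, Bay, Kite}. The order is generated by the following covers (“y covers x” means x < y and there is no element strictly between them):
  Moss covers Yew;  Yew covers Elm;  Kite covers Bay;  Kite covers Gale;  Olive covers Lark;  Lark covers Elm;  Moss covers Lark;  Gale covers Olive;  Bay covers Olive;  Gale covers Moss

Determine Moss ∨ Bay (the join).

Common upper bounds of {Moss, Bay}: Kite.
The least among these is Kite.

Kite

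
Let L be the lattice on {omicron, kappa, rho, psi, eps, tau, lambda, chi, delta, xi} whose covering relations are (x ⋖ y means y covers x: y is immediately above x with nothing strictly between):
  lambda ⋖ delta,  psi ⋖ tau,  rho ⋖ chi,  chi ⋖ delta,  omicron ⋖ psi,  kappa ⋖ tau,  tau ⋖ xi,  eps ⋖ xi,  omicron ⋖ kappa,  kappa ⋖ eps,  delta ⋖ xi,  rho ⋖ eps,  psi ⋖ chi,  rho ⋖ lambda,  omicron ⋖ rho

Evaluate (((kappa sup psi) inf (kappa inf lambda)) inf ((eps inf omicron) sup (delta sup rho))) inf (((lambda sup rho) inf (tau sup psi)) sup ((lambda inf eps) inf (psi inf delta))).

kappa ∨ psi = tau
kappa ∧ lambda = omicron
tau ∧ omicron = omicron
eps ∧ omicron = omicron
delta ∨ rho = delta
omicron ∨ delta = delta
omicron ∧ delta = omicron
lambda ∨ rho = lambda
tau ∨ psi = tau
lambda ∧ tau = omicron
lambda ∧ eps = rho
psi ∧ delta = psi
rho ∧ psi = omicron
omicron ∨ omicron = omicron
omicron ∧ omicron = omicron

omicron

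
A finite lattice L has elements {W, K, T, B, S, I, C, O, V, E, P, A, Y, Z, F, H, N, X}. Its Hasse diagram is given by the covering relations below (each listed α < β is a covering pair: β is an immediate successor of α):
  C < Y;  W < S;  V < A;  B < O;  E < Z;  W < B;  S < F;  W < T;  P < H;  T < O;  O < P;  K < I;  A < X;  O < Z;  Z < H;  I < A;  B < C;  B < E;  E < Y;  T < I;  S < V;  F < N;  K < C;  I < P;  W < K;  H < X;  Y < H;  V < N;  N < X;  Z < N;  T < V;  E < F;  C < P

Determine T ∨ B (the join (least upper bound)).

Common upper bounds of {T, B}: H, N, O, P, X, Z.
The least among these is O.

O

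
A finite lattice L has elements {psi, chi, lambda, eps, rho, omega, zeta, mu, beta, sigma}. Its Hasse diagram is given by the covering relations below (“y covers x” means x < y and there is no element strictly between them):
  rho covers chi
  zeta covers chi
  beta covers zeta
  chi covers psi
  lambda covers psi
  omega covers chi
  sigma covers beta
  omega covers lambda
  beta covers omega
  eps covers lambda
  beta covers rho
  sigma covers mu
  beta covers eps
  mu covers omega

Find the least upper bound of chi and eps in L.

Common upper bounds of {chi, eps}: beta, sigma.
The least among these is beta.

beta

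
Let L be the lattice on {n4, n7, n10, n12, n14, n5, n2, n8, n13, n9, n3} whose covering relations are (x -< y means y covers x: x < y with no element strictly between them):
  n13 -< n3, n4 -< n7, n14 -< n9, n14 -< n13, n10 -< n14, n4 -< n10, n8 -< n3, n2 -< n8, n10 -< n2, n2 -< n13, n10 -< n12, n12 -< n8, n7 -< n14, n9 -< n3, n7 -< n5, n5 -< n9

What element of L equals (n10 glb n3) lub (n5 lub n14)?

n9

n10 ∧ n3 = n10
n5 ∨ n14 = n9
n10 ∨ n9 = n9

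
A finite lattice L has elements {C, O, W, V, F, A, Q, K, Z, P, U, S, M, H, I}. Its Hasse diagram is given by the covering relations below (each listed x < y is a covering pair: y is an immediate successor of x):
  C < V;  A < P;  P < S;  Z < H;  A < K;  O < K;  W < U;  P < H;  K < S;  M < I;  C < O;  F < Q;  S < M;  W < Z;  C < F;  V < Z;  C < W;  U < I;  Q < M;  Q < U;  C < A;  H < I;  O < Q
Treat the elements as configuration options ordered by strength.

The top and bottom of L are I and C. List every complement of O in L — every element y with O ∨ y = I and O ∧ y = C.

Need y with O ∨ y = I and O ∧ y = C.
Checking each element gives: H, V, Z.

H, V, Z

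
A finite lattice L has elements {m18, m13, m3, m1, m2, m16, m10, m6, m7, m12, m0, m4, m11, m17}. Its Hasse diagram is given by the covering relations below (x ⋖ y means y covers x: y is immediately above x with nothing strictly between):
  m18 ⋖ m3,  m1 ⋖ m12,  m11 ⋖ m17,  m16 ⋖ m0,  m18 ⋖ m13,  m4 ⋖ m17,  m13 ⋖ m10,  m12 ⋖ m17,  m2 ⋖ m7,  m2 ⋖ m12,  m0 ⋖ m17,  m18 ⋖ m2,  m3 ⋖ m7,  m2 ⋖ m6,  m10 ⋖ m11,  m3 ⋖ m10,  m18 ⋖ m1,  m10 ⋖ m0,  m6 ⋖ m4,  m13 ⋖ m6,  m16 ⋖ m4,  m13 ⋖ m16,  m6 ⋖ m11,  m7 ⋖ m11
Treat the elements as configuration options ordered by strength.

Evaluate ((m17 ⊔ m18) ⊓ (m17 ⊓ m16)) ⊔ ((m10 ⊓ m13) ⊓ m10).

m17 ∨ m18 = m17
m17 ∧ m16 = m16
m17 ∧ m16 = m16
m10 ∧ m13 = m13
m13 ∧ m10 = m13
m16 ∨ m13 = m16

m16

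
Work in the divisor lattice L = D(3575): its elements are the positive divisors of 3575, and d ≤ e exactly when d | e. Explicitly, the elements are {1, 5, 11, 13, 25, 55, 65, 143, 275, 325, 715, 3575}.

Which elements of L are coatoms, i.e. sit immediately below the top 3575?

275, 325, 715

The coatoms are exactly the elements covered by 3575: 275, 325, 715.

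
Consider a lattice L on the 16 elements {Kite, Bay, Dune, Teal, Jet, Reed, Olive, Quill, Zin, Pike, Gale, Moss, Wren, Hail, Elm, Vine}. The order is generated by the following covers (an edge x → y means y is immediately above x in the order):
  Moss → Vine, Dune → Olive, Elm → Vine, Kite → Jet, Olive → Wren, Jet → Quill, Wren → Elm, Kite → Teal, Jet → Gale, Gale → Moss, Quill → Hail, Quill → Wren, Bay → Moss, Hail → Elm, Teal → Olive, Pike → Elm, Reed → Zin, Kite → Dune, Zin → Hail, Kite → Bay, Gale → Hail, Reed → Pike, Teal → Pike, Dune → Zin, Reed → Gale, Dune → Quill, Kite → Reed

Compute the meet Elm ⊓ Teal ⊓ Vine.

Teal

Common lower bounds of {Elm, Teal, Vine}: Kite, Teal.
The greatest among these is Teal.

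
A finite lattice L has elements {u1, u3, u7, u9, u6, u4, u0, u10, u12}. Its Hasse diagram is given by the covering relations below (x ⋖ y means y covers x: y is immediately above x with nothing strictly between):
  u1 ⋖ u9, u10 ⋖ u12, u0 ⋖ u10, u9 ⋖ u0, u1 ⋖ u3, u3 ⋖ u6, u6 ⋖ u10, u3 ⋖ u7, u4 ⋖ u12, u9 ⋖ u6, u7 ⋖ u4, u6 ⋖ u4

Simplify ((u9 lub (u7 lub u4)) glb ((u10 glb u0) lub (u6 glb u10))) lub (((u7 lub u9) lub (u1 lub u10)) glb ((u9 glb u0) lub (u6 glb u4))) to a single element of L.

u7 ∨ u4 = u4
u9 ∨ u4 = u4
u10 ∧ u0 = u0
u6 ∧ u10 = u6
u0 ∨ u6 = u10
u4 ∧ u10 = u6
u7 ∨ u9 = u4
u1 ∨ u10 = u10
u4 ∨ u10 = u12
u9 ∧ u0 = u9
u6 ∧ u4 = u6
u9 ∨ u6 = u6
u12 ∧ u6 = u6
u6 ∨ u6 = u6

u6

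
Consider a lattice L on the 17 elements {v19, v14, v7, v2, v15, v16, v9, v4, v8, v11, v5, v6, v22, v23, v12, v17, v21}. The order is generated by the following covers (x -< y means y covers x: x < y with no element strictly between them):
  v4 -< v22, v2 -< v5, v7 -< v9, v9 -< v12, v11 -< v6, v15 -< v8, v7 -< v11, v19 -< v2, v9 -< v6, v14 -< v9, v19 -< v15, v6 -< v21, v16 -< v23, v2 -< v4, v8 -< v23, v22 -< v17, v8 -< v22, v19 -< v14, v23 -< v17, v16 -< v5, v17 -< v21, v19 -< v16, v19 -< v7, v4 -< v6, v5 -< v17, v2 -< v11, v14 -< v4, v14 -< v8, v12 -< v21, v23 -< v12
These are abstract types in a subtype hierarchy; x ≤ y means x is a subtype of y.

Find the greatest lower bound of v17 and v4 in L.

v4

Common lower bounds of {v17, v4}: v14, v19, v2, v4.
The greatest among these is v4.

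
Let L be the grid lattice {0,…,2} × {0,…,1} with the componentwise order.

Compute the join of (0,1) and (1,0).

In a product of chains, the join is componentwise max, giving (1,1).

(1,1)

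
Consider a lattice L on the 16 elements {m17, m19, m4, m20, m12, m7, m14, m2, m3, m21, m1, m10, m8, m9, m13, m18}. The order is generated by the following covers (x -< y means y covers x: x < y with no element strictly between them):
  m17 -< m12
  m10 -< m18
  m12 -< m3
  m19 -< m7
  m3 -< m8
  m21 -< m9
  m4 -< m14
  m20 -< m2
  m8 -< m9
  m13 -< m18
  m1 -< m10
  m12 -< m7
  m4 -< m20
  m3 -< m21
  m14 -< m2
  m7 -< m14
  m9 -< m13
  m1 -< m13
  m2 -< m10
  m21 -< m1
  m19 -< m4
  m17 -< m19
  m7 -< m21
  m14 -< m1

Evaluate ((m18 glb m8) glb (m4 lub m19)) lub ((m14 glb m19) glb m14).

m18 ∧ m8 = m8
m4 ∨ m19 = m4
m8 ∧ m4 = m17
m14 ∧ m19 = m19
m19 ∧ m14 = m19
m17 ∨ m19 = m19

m19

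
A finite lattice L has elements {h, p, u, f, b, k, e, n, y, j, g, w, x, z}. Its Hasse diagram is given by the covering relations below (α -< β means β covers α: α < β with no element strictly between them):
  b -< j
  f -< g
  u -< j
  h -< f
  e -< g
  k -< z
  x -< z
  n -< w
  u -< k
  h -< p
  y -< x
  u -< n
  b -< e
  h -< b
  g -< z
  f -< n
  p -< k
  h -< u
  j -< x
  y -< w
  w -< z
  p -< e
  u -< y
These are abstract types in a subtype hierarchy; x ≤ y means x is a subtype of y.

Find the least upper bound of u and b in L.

j

Common upper bounds of {u, b}: j, x, z.
The least among these is j.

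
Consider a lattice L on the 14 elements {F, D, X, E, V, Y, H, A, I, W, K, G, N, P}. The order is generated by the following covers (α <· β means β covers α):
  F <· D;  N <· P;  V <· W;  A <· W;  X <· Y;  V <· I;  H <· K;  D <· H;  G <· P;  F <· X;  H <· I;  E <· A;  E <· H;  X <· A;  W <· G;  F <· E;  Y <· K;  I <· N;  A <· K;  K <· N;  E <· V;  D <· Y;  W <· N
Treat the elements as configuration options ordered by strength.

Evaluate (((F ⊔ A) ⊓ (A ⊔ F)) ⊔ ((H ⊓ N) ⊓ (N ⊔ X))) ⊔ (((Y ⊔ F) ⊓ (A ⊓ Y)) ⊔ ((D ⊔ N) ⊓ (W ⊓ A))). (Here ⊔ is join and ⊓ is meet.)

K

F ∨ A = A
A ∨ F = A
A ∧ A = A
H ∧ N = H
N ∨ X = N
H ∧ N = H
A ∨ H = K
Y ∨ F = Y
A ∧ Y = X
Y ∧ X = X
D ∨ N = N
W ∧ A = A
N ∧ A = A
X ∨ A = A
K ∨ A = K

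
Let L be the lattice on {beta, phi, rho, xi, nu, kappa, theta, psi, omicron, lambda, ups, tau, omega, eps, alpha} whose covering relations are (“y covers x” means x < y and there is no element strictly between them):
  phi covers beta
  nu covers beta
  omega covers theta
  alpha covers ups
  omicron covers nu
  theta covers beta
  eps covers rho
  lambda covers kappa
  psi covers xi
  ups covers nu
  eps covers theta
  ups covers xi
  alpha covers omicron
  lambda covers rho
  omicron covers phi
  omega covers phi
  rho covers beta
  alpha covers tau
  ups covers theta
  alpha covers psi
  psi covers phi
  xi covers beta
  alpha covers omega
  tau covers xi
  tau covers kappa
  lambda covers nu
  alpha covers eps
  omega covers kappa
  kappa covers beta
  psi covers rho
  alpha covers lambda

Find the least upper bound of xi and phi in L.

Common upper bounds of {xi, phi}: alpha, psi.
The least among these is psi.

psi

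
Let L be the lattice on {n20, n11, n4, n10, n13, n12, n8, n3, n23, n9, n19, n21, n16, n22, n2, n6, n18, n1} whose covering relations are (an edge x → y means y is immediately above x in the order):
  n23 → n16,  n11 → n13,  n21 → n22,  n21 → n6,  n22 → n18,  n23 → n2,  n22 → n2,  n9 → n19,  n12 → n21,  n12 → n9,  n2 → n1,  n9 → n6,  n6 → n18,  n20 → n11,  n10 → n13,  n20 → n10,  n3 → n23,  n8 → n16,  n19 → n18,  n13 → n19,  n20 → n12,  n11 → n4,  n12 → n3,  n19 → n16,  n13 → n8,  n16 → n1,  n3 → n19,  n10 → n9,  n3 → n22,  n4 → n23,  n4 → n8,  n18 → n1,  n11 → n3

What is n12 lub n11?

Common upper bounds of {n12, n11}: n1, n16, n18, n19, n2, n22, n23, n3.
The least among these is n3.

n3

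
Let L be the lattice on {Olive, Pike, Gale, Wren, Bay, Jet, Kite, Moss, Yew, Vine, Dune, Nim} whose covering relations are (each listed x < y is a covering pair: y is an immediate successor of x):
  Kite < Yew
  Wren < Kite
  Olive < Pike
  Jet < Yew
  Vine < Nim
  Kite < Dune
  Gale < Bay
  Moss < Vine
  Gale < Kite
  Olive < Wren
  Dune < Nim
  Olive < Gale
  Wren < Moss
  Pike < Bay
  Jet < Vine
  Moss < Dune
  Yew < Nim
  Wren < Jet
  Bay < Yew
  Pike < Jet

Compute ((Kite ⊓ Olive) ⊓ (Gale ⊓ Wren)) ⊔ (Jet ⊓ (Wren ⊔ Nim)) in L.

Kite ∧ Olive = Olive
Gale ∧ Wren = Olive
Olive ∧ Olive = Olive
Wren ∨ Nim = Nim
Jet ∧ Nim = Jet
Olive ∨ Jet = Jet

Jet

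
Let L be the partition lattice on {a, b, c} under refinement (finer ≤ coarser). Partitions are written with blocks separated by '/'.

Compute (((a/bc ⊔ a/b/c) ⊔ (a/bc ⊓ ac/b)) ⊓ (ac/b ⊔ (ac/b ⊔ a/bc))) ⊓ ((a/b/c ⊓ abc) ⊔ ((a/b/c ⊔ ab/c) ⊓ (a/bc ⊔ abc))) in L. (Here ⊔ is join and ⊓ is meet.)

a/bc ∨ a/b/c = a/bc
a/bc ∧ ac/b = a/b/c
a/bc ∨ a/b/c = a/bc
ac/b ∨ a/bc = abc
ac/b ∨ abc = abc
a/bc ∧ abc = a/bc
a/b/c ∧ abc = a/b/c
a/b/c ∨ ab/c = ab/c
a/bc ∨ abc = abc
ab/c ∧ abc = ab/c
a/b/c ∨ ab/c = ab/c
a/bc ∧ ab/c = a/b/c

a/b/c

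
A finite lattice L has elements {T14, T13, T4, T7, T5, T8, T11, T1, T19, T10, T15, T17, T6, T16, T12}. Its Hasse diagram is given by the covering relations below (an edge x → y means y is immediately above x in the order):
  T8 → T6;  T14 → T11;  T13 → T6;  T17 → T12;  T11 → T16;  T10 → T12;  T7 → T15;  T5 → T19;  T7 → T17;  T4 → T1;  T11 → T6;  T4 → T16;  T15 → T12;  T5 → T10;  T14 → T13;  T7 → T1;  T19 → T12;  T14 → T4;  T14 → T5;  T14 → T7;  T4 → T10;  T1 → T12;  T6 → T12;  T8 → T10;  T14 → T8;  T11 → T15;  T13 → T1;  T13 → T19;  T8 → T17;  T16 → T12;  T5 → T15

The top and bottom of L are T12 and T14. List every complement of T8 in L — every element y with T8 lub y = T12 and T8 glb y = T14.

T1, T15, T16, T19

Need y with T8 ∨ y = T12 and T8 ∧ y = T14.
Checking each element gives: T1, T15, T16, T19.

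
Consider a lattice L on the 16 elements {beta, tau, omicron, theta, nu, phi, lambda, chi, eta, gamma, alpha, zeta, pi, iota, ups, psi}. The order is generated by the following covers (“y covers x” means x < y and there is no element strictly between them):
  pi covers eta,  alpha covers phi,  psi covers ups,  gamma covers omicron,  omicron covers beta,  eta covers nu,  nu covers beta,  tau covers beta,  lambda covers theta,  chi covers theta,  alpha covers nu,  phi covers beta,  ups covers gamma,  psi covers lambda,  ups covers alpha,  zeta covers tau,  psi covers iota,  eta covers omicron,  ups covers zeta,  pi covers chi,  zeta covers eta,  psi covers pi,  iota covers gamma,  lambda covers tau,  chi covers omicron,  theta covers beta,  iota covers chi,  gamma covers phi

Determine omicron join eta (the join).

Common upper bounds of {omicron, eta}: eta, pi, psi, ups, zeta.
The least among these is eta.

eta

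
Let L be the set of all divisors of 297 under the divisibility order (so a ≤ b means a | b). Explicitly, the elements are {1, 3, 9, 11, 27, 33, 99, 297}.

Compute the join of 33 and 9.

99

In the divisibility order, the join is the least common multiple: lcm(33, 9) = 99.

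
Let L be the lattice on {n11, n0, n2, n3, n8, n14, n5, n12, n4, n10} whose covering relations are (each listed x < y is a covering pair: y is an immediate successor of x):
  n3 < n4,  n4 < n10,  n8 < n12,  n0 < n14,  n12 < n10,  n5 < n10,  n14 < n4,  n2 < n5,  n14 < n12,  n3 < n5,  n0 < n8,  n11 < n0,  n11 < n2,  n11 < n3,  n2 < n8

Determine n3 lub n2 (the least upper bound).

Common upper bounds of {n3, n2}: n10, n5.
The least among these is n5.

n5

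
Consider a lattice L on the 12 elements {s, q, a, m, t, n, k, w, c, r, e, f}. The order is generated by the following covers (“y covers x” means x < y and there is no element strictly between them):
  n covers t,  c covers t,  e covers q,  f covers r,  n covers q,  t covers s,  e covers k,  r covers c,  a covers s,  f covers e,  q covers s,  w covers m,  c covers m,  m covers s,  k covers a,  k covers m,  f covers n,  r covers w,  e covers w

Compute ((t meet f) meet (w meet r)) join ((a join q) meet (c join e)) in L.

t ∧ f = t
w ∧ r = w
t ∧ w = s
a ∨ q = e
c ∨ e = f
e ∧ f = e
s ∨ e = e

e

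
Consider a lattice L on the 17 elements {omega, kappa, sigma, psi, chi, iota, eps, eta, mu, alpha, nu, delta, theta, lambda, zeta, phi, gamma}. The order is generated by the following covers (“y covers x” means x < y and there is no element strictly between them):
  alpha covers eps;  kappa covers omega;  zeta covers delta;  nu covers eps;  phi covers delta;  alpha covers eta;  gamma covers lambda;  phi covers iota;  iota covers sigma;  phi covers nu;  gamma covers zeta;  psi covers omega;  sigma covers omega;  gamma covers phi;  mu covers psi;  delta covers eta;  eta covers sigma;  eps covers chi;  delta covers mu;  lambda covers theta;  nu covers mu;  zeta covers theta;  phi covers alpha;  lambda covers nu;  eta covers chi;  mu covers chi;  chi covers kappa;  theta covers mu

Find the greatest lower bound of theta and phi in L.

mu

Common lower bounds of {theta, phi}: chi, kappa, mu, omega, psi.
The greatest among these is mu.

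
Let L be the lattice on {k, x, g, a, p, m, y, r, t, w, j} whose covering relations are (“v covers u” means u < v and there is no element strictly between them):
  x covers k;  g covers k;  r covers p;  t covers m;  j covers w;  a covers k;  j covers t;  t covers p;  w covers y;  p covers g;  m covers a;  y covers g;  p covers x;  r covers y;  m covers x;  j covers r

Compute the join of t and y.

Common upper bounds of {t, y}: j.
The least among these is j.

j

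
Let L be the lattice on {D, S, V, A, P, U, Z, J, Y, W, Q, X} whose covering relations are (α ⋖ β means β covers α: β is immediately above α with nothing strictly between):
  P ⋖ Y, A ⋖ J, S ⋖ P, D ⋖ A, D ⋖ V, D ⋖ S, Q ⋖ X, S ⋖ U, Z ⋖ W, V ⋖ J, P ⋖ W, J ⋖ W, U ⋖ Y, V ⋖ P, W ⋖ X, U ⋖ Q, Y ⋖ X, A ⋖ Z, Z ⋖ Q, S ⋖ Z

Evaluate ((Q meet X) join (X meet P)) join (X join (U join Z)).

X

Q ∧ X = Q
X ∧ P = P
Q ∨ P = X
U ∨ Z = Q
X ∨ Q = X
X ∨ X = X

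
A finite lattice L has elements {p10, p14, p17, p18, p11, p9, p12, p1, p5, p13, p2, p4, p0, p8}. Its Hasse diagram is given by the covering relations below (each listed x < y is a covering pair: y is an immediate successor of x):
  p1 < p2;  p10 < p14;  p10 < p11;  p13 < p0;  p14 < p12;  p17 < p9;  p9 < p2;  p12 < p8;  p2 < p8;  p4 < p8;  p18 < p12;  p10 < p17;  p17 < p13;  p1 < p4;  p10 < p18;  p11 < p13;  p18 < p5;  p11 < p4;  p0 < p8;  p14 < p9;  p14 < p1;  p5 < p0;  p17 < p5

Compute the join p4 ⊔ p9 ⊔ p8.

Common upper bounds of {p4, p9, p8}: p8.
The least among these is p8.

p8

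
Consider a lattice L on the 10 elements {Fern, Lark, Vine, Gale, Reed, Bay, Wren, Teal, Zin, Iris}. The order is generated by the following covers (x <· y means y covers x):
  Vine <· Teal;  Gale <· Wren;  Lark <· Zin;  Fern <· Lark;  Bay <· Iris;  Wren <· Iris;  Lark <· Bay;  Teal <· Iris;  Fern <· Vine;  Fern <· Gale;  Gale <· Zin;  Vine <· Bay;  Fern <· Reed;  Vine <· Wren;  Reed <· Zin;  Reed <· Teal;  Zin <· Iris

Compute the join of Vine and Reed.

Teal

Common upper bounds of {Vine, Reed}: Iris, Teal.
The least among these is Teal.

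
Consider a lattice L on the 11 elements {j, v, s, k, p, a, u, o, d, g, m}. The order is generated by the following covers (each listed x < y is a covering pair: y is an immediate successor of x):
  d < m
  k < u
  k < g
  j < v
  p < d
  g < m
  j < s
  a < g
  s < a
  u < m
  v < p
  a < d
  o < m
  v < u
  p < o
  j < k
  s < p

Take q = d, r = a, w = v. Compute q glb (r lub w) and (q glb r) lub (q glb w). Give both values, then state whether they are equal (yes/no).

r lub w = d, so q glb (r lub w) = d glb d = d.
q glb r = a and q glb w = v, so (q glb r) lub (q glb w) = a lub v = d.
Equal: yes.

d; d; yes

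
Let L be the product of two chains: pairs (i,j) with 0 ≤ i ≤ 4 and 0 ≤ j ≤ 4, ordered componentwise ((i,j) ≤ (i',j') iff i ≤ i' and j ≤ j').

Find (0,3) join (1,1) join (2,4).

Common upper bounds of {(0,3), (1,1), (2,4)}: (2,4), (3,4), (4,4).
The least among these is (2,4).

(2,4)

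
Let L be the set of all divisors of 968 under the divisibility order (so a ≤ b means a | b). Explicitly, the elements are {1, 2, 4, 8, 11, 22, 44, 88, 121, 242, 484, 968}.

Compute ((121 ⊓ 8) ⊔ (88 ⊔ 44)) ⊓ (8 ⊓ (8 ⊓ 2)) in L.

2

121 ∧ 8 = 1
88 ∨ 44 = 88
1 ∨ 88 = 88
8 ∧ 2 = 2
8 ∧ 2 = 2
88 ∧ 2 = 2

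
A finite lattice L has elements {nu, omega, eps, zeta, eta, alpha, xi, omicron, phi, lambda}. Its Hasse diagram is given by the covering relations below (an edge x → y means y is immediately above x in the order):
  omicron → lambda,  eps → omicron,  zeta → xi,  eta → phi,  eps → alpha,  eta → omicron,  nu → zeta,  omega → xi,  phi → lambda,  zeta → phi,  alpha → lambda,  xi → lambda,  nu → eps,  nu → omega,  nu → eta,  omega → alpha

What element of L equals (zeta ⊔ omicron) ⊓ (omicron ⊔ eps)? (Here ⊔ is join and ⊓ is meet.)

omicron

zeta ∨ omicron = lambda
omicron ∨ eps = omicron
lambda ∧ omicron = omicron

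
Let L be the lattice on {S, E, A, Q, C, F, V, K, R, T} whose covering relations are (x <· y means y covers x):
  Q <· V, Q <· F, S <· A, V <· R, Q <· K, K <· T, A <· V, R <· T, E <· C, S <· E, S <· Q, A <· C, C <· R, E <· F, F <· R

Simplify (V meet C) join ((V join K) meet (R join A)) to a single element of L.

R

V ∧ C = A
V ∨ K = T
R ∨ A = R
T ∧ R = R
A ∨ R = R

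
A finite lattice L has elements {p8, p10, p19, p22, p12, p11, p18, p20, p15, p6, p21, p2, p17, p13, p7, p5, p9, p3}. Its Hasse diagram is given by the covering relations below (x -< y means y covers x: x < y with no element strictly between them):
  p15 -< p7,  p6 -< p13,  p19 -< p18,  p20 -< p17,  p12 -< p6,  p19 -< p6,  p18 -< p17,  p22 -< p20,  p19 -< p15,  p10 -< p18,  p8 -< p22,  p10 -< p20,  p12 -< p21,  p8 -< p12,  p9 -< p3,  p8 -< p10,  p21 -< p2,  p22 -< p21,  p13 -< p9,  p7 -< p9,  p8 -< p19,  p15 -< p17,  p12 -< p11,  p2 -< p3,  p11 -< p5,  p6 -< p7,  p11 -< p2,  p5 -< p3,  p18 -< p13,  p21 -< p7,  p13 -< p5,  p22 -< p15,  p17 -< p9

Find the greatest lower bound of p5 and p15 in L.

Common lower bounds of {p5, p15}: p19, p8.
The greatest among these is p19.

p19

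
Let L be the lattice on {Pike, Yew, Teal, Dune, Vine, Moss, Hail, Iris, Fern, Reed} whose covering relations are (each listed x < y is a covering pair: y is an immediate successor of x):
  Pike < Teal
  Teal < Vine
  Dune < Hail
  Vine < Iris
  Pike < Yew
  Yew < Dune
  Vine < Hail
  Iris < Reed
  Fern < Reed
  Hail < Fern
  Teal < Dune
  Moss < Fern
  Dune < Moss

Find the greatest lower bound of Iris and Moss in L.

Common lower bounds of {Iris, Moss}: Pike, Teal.
The greatest among these is Teal.

Teal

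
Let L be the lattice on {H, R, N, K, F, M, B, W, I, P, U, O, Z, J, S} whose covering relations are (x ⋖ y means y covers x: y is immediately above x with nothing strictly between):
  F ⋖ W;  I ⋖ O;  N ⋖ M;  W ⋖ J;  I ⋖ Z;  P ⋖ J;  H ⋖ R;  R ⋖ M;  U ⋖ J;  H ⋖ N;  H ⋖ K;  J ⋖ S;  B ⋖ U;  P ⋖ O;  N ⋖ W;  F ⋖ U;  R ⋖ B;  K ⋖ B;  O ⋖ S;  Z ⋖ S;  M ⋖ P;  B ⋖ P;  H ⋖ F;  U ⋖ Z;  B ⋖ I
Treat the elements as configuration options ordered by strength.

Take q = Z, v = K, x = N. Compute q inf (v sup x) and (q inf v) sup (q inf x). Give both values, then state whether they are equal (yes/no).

v sup x = P, so q inf (v sup x) = Z inf P = B.
q inf v = K and q inf x = H, so (q inf v) sup (q inf x) = K sup H = K.
Equal: no.

B; K; no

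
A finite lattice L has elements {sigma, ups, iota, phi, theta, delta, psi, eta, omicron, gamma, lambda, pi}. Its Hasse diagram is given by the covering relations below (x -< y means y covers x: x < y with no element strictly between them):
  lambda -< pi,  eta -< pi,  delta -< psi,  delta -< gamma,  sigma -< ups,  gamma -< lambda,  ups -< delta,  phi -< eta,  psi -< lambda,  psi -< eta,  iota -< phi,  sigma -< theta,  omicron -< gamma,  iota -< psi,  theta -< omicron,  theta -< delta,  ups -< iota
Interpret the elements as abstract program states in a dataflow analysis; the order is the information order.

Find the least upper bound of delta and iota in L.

psi

Common upper bounds of {delta, iota}: eta, lambda, pi, psi.
The least among these is psi.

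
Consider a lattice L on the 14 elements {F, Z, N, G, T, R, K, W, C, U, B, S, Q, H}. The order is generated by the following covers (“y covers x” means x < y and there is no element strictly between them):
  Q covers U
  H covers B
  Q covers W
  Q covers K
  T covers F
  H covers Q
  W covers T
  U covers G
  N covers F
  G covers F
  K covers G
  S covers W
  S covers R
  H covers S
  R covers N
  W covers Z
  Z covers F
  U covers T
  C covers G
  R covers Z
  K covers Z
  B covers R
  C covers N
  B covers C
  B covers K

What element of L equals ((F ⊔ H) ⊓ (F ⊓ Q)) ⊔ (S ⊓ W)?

F ∨ H = H
F ∧ Q = F
H ∧ F = F
S ∧ W = W
F ∨ W = W

W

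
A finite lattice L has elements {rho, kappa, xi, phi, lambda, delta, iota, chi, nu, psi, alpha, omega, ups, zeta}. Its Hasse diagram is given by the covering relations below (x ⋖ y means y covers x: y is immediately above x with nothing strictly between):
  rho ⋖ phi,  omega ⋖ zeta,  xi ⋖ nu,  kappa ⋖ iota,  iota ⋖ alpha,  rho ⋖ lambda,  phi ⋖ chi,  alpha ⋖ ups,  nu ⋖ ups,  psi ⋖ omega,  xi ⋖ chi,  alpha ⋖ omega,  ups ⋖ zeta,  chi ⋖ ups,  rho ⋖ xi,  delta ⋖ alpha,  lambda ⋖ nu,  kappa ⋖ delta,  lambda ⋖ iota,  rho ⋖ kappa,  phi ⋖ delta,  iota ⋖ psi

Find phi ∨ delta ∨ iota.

Common upper bounds of {phi, delta, iota}: alpha, omega, ups, zeta.
The least among these is alpha.

alpha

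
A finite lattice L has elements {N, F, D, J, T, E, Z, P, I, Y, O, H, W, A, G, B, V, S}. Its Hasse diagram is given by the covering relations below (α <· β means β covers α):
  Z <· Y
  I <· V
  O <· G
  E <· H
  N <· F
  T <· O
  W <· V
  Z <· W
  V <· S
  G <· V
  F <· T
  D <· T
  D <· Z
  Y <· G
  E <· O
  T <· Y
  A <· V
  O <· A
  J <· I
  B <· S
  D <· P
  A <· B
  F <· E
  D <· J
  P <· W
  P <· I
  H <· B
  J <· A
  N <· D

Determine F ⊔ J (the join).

A

Common upper bounds of {F, J}: A, B, S, V.
The least among these is A.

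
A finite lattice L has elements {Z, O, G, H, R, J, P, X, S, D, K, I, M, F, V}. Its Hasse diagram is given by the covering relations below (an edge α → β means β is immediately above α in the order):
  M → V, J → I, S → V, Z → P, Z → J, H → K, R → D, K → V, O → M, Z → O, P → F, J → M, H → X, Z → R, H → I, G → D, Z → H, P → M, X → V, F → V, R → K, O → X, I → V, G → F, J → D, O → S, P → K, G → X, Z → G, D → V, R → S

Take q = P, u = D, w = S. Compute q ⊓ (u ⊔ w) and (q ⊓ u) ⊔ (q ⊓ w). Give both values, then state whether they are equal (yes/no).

P; Z; no

u ⊔ w = V, so q ⊓ (u ⊔ w) = P ⊓ V = P.
q ⊓ u = Z and q ⊓ w = Z, so (q ⊓ u) ⊔ (q ⊓ w) = Z ⊔ Z = Z.
Equal: no.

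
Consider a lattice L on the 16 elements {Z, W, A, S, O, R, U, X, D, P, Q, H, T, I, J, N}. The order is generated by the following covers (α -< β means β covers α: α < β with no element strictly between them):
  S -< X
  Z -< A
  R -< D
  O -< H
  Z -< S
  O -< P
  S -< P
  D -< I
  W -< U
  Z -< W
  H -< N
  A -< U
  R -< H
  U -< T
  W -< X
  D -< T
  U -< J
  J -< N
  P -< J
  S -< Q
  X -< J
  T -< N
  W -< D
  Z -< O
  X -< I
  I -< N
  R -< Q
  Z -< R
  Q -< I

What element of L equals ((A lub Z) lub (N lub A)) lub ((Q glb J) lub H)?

N

A ∨ Z = A
N ∨ A = N
A ∨ N = N
Q ∧ J = S
S ∨ H = N
N ∨ N = N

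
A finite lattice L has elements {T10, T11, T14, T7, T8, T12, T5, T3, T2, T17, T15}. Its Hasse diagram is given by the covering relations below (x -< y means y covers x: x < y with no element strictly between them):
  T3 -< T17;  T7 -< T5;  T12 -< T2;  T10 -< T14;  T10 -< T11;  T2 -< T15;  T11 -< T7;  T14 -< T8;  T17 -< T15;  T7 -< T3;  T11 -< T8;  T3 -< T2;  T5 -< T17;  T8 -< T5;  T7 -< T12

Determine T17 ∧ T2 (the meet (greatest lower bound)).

Common lower bounds of {T17, T2}: T10, T11, T3, T7.
The greatest among these is T3.

T3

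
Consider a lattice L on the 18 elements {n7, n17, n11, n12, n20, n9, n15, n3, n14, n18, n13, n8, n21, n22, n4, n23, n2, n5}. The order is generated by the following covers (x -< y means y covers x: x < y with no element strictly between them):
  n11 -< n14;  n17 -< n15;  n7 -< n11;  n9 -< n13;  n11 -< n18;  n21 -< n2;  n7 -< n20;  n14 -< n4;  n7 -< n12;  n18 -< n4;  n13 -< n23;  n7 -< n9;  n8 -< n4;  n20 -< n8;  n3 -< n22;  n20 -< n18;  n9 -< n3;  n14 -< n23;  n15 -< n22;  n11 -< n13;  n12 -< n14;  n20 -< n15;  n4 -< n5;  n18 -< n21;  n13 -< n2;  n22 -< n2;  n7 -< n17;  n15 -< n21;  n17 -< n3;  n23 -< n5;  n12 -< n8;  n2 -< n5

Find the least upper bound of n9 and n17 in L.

Common upper bounds of {n9, n17}: n2, n22, n3, n5.
The least among these is n3.

n3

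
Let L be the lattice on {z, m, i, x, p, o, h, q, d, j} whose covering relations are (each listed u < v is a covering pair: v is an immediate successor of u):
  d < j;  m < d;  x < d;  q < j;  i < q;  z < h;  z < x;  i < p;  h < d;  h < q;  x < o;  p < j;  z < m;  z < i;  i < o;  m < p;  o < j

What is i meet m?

Common lower bounds of {i, m}: z.
The greatest among these is z.

z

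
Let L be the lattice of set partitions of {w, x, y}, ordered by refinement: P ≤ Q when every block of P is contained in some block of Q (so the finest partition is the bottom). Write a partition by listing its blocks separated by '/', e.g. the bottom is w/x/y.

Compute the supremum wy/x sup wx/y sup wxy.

The join of wy/x, wx/y, wxy merges any blocks that overlap across the partitions, giving wxy.

wxy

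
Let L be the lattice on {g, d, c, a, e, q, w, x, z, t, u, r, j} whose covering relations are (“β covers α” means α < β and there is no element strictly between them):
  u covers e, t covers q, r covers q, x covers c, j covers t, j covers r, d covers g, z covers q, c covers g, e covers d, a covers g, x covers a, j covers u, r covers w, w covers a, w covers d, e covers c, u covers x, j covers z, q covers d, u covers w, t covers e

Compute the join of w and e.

u

Common upper bounds of {w, e}: j, u.
The least among these is u.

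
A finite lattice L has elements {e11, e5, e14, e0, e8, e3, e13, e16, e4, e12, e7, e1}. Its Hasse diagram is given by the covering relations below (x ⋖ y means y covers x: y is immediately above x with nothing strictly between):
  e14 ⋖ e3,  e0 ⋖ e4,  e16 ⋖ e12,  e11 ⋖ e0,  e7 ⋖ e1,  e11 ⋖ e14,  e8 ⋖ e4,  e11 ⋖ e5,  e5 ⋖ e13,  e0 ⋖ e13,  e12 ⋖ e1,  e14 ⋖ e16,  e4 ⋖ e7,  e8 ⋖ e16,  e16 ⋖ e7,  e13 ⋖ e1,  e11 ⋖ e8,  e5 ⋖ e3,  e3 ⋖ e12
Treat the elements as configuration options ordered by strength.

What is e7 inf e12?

Common lower bounds of {e7, e12}: e11, e14, e16, e8.
The greatest among these is e16.

e16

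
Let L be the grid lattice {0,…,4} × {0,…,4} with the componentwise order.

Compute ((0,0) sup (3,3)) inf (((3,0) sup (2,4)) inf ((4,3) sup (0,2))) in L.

(0,0) ∨ (3,3) = (3,3)
(3,0) ∨ (2,4) = (3,4)
(4,3) ∨ (0,2) = (4,3)
(3,4) ∧ (4,3) = (3,3)
(3,3) ∧ (3,3) = (3,3)

(3,3)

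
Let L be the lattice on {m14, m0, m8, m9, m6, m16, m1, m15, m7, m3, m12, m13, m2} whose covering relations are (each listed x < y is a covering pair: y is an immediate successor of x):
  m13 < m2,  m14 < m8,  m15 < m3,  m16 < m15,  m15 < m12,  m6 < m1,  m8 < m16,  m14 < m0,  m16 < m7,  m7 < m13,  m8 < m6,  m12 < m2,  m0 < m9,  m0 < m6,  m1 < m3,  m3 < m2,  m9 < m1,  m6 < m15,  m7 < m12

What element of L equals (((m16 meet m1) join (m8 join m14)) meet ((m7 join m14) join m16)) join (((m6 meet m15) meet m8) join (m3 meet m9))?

m16 ∧ m1 = m8
m8 ∨ m14 = m8
m8 ∨ m8 = m8
m7 ∨ m14 = m7
m7 ∨ m16 = m7
m8 ∧ m7 = m8
m6 ∧ m15 = m6
m6 ∧ m8 = m8
m3 ∧ m9 = m9
m8 ∨ m9 = m1
m8 ∨ m1 = m1

m1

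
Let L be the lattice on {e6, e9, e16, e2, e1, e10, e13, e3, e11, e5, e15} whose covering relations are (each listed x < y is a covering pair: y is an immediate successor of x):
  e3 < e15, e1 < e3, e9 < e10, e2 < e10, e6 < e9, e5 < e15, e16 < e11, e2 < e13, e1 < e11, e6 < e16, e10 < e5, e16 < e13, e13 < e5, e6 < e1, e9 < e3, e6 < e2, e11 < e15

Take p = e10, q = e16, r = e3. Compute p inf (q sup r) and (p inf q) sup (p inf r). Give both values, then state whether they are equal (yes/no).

q sup r = e15, so p inf (q sup r) = e10 inf e15 = e10.
p inf q = e6 and p inf r = e9, so (p inf q) sup (p inf r) = e6 sup e9 = e9.
Equal: no.

e10; e9; no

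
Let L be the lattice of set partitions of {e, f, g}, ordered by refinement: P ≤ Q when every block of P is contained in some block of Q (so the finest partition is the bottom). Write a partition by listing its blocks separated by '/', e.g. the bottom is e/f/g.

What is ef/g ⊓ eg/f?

e/f/g

Common lower bounds of {ef/g, eg/f}: e/f/g.
The greatest among these is e/f/g.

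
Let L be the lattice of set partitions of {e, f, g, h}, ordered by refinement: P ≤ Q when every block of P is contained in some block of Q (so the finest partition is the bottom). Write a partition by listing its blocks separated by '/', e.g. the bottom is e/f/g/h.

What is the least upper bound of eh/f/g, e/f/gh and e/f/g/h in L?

The join of eh/f/g, e/f/gh, e/f/g/h merges any blocks that overlap across the partitions, giving egh/f.

egh/f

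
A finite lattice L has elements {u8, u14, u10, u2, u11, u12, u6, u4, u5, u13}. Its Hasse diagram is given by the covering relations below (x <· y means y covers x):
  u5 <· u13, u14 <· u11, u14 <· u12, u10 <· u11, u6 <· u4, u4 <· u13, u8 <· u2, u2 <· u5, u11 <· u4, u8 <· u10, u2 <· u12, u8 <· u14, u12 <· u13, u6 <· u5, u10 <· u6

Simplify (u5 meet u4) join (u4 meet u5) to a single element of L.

u5 ∧ u4 = u6
u4 ∧ u5 = u6
u6 ∨ u6 = u6

u6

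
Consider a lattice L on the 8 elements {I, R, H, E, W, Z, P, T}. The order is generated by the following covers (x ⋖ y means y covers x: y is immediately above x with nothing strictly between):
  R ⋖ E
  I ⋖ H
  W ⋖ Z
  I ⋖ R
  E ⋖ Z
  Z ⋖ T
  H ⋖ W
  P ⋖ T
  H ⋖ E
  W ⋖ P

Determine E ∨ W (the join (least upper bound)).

Z

Common upper bounds of {E, W}: T, Z.
The least among these is Z.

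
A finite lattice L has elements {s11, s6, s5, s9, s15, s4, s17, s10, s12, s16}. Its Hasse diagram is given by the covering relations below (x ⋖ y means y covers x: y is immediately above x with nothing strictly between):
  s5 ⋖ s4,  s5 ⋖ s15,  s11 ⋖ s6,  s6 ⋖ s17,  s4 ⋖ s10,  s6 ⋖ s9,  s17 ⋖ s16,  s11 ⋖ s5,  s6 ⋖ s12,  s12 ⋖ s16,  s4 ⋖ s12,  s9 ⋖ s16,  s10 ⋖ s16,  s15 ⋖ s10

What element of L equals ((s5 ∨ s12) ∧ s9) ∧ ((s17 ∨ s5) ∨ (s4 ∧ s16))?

s6

s5 ∨ s12 = s12
s12 ∧ s9 = s6
s17 ∨ s5 = s16
s4 ∧ s16 = s4
s16 ∨ s4 = s16
s6 ∧ s16 = s6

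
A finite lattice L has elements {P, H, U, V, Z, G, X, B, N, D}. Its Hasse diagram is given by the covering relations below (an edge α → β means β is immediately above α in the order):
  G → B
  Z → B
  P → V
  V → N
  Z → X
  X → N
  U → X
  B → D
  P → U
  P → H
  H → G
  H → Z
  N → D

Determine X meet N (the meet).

X

Common lower bounds of {X, N}: H, P, U, X, Z.
The greatest among these is X.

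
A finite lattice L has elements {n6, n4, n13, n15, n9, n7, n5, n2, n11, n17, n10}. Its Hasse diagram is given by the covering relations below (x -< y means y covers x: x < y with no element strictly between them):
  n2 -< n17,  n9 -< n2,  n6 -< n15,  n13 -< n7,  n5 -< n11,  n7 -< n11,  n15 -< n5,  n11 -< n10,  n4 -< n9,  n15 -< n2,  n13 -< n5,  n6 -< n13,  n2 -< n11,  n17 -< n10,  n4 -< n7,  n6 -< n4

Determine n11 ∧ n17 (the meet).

Common lower bounds of {n11, n17}: n15, n2, n4, n6, n9.
The greatest among these is n2.

n2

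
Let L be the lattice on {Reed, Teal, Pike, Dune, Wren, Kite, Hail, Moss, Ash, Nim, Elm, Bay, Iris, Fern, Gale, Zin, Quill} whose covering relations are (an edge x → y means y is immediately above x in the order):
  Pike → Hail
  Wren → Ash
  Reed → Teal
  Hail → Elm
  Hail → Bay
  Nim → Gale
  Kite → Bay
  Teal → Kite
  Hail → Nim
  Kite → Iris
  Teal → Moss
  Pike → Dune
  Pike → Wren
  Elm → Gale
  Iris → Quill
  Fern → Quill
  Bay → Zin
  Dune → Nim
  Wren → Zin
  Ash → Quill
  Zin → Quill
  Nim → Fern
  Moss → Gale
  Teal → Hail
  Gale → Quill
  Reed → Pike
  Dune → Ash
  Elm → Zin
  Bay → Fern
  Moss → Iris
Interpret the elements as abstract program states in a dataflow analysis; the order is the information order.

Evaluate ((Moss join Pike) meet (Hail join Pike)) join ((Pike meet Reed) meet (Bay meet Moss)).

Moss ∨ Pike = Gale
Hail ∨ Pike = Hail
Gale ∧ Hail = Hail
Pike ∧ Reed = Reed
Bay ∧ Moss = Teal
Reed ∧ Teal = Reed
Hail ∨ Reed = Hail

Hail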